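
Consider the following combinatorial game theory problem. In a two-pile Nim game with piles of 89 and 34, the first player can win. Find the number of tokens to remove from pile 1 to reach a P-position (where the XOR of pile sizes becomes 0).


Piles: 89 and 34
Current XOR: 89 XOR 34 = 123 (non-zero, so this is an N-position).
To make the XOR zero, we need to find a move that balances the piles.
For pile 1 (size 89): target = 89 XOR 123 = 34
We reduce pile 1 from 89 to 34.
Tokens removed: 89 - 34 = 55
Verification: 34 XOR 34 = 0

55


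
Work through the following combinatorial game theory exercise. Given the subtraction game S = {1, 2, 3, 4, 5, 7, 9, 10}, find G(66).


The subtraction set is S = {1, 2, 3, 4, 5, 7, 9, 10}.
G(k) = mex{ G(k - s) : s in S, s <= k }. We compute iteratively: G(0) = 0.
G(1) = mex({0}) = 1
G(2) = mex({0, 1}) = 2
G(3) = mex({0, 1, 2}) = 3
G(4) = mex({0, 1, 2, 3}) = 4
G(5) = mex({0, 1, 2, 3, 4}) = 5
G(6) = mex({1, 2, 3, 4, 5}) = 0
G(7) = mex({0, 2, 3, 4, 5}) = 1
G(8) = mex({0, 1, 3, 4, 5}) = 2
G(9) = mex({0, 1, 2, 4, 5}) = 3
G(10) = mex({0, 1, 2, 3, 5}) = 4
G(11) = mex({0, 1, 2, 3, 4}) = 5
G(12) = mex({1, 2, 3, 4, 5}) = 0
G(13) = mex({0, 2, 3, 4, 5}) = 1
G(14) = mex({0, 1, 3, 4, 5}) = 2
G(15) = mex({0, 1, 2, 4, 5}) = 3
Observe that G(6)..G(15) = 0, 1, 2, 3, 4, 5, 0, 1, 2, 3 repeats G(0)..G(9) = 0, 1, 2, 3, 4, 5, 0, 1, 2, 3.
For k >= max(S) = 10, G(k) is determined by the previous 10 values G(k-10)..G(k-1); a window of 10 consecutive values has recurred shifted by 6, so by induction G(k + 6) = G(k) for all k >= 0: the sequence is periodic from the start with period 6.
One period: G(0..5) = 0, 1, 2, 3, 4, 5.
66 mod 6 = 0, so G(66) = G(0) = 0.

0


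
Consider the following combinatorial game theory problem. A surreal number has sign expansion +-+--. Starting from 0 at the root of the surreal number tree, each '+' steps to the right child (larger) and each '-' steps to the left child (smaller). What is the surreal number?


Sign expansion: +-+--
Rule: track bounds (lo, hi), initially (-inf, +inf). On '+', the current value becomes lo and we move to the simplest number in (value, hi): value + 1 if hi = +inf, otherwise the midpoint (value + hi)/2. On '-', the current value becomes hi and we move to value - 1 if lo = -inf, otherwise the midpoint (lo + value)/2.
Start at 0.
Step 1: sign = +, move right. Bounds: (0, +inf). Value = 1
Step 2: sign = -, move left. Bounds: (0, 1). Value = 1/2
Step 3: sign = +, move right. Bounds: (1/2, 1). Value = 3/4
Step 4: sign = -, move left. Bounds: (1/2, 3/4). Value = 5/8
Step 5: sign = -, move left. Bounds: (1/2, 5/8). Value = 9/16
The surreal number with sign expansion +-+-- is 9/16.

9/16


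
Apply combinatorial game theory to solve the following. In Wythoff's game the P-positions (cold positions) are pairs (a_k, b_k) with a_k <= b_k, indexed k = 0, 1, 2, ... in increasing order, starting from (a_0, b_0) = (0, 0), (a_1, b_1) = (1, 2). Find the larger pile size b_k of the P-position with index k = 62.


By Wythoff's theorem, a_k = floor(k * phi) and b_k = floor(k * phi^2) = a_k + k, where phi = (1 + sqrt(5))/2 is the golden ratio.
phi = (1 + sqrt(5))/2 = 1.618034
phi^2 = phi + 1 = 2.618034
k = 62
k * phi^2 = 62 * 2.618034 = 162.318107
b_62 = floor(k * phi^2) = 162 (check: a_62 + k = 100 + 62 = 162)

162


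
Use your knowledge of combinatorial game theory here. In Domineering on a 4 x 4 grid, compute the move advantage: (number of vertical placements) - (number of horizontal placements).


Board is 4 x 4 (rows x cols).
Left (vertical) placements: (rows-1) * cols = 3 * 4 = 12
Right (horizontal) placements: rows * (cols-1) = 4 * 3 = 12
Advantage = Left - Right = 12 - 12 = 0

0


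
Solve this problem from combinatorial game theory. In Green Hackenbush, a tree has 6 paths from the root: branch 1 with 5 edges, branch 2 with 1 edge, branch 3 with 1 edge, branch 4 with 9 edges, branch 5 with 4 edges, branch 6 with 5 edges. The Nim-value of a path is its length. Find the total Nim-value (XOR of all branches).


The tree has 6 branches from the ground vertex.
In Green Hackenbush, the Nim-value of a simple path of length k is k.
Branch 1: length 5, Nim-value = 5
Branch 2: length 1, Nim-value = 1
Branch 3: length 1, Nim-value = 1
Branch 4: length 9, Nim-value = 9
Branch 5: length 4, Nim-value = 4
Branch 6: length 5, Nim-value = 5
Total Nim-value = XOR of all branch values:
0 XOR 5 = 5
5 XOR 1 = 4
4 XOR 1 = 5
5 XOR 9 = 12
12 XOR 4 = 8
8 XOR 5 = 13
Nim-value of the tree = 13

13


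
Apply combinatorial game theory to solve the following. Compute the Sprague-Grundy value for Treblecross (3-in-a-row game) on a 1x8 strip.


Treblecross: place X on empty cells; 3-in-a-row wins.
Playing within two cells of an existing X lets the opponent win at once, so sensible play treats the cells i-2..i+2 around each X as dead. The player left with no safe cell loses, so this is a normal-play take-away game on strips of safe cells.
Placing X at cell i (0-indexed) of a strip of k safe cells leaves independent strips of sizes max(0, i-2) and max(0, k-i-3). Hence G(k) = mex{ G(max(0,i-2)) XOR G(max(0,k-i-3)) : 0 <= i < k }, with G(0) = 0.
G(1): splits (0,0):0^0=0 -> mex({0}) = 1
G(2): splits (0,0):0^0=0 -> mex({0}) = 1
G(3): splits (0,0):0^0=0 -> mex({0}) = 1
G(4): splits (0,1):0^1=1 (0,0):0^0=0 -> mex({0, 1}) = 2
G(5): splits (0,2):0^1=1 (0,1):0^1=1 (0,0):0^0=0 -> mex({0, 1}) = 2
G(6) = mex({1}) = 0
G(7) = mex({0, 1, 2}) = 3
G(8) = mex({0, 1, 2}) = 3
Therefore G(8) = 3.

3


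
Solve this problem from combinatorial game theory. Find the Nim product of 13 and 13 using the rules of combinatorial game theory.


Nim multiplication is bilinear over XOR: (u XOR v) * w = (u*w) XOR (v*w).
So we split each operand into its bit components and XOR the pairwise Nim products.
13 = 1 + 4 + 8 (as XOR of powers of 2).
13 = 1 + 4 + 8 (as XOR of powers of 2).
Using the standard Nim-product table on single bits:
  2*2 = 3,   2*4 = 8,   2*8 = 12,
  4*4 = 6,   4*8 = 11,  8*8 = 13,
and  1*x = x (identity), k*l = l*k (commutative).
Pairwise Nim products:
  1 * 1 = 1
  1 * 4 = 4
  1 * 8 = 8
  4 * 1 = 4
  4 * 4 = 6
  4 * 8 = 11
  8 * 1 = 8
  8 * 4 = 11
  8 * 8 = 13
XOR them: 1 XOR 4 XOR 8 XOR 4 XOR 6 XOR 11 XOR 8 XOR 11 XOR 13 = 10.
Result: 13 * 13 = 10 (in Nim).

10


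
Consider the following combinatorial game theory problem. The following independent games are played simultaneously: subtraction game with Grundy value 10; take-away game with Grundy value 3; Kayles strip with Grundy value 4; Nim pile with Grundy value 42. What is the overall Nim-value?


By the Sprague-Grundy theorem, the Grundy value of a sum of games is the XOR of individual Grundy values.
subtraction game: Grundy value = 10. Running XOR: 0 XOR 10 = 10
take-away game: Grundy value = 3. Running XOR: 10 XOR 3 = 9
Kayles strip: Grundy value = 4. Running XOR: 9 XOR 4 = 13
Nim pile: Grundy value = 42. Running XOR: 13 XOR 42 = 39
The combined Grundy value is 39.

39


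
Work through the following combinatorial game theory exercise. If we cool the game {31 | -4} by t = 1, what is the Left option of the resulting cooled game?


Original game: {31 | -4} (a switch {a | b} with a > b).
Cooling by t (for t below the temperature (a - b)/2 = 35/2) taxes each move by t: {a | b} cooled by t is {a - t | b + t}.
Cooling amount: t = 1
Cooled Left option: 31 - 1 = 30
Cooled Right option: -4 + 1 = -3
Cooled game: {30 | -3}
Left option = 30

30


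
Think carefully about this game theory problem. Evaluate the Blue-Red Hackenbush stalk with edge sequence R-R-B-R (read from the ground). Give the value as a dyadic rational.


Edges (from ground): R-R-B-R
By Berlekamp's sign-expansion rule, a Blue-Red Hackenbush stalk has the value of the surreal number whose sign sequence is the edge sequence with B -> + and R -> -.
Sign sequence: --+-
Trace the sign expansion in the surreal number tree, starting from 0:
Edge 1: R (sign -) -> bounds (-inf, 0), value = -1
Edge 2: R (sign -) -> bounds (-inf, -1), value = -2
Edge 3: B (sign +) -> bounds (-2, -1), value = -3/2
Edge 4: R (sign -) -> bounds (-2, -3/2), value = -7/4
Game value = -7/4

-7/4


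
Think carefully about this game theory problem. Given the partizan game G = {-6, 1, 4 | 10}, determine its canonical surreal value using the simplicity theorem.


Left options: {-6, 1, 4}, max = 4
Right options: {10}, min = 10
All options are numbers and max(Left) < min(Right), so by the simplicity theorem the value is the simplest (earliest-born) number strictly between 4 and 10.
Integers 5 through 9 all lie strictly between 4 and 10.
Among integers, the simplest (lowest birthday = smallest |n|; 0 is born on day 0, +-n on day n) is 5.
No non-integer in the interval can be simpler: if x is a non-integer in the interval, then floor(x) or ceil(x) also lies in the interval (the interval contains an integer), and both are proper prefixes of x's sign expansion, i.e. born earlier. So the game value is 5.
Game value = 5

5


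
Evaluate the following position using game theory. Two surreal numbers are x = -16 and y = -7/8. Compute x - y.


x = -16, y = -7/8
Converting to common denominator: 8
x = -128/8, y = -7/8
x - y = -16 - -7/8 = -121/8

-121/8


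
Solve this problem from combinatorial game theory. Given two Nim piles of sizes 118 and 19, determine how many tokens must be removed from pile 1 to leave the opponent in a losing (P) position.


Piles: 118 and 19
Current XOR: 118 XOR 19 = 101 (non-zero, so this is an N-position).
To make the XOR zero, we need to find a move that balances the piles.
For pile 1 (size 118): target = 118 XOR 101 = 19
We reduce pile 1 from 118 to 19.
Tokens removed: 118 - 19 = 99
Verification: 19 XOR 19 = 0

99


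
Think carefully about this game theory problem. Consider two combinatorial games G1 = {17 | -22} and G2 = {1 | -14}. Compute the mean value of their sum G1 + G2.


G1 = {17 | -22}, G2 = {1 | -14}
Each is a switch {a | b} with numbers a > b; its mean value is (a + b)/2, and mean value is additive over game sums: m(G1 + G2) = m(G1) + m(G2).
Mean of G1 = (17 + (-22))/2 = -5/2 = -5/2
Mean of G2 = (1 + (-14))/2 = -13/2 = -13/2
Mean of G1 + G2 = -5/2 + -13/2 = -9

-9


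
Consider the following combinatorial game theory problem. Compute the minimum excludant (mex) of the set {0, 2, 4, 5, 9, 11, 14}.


Set = {0, 2, 4, 5, 9, 11, 14}
0 is in the set.
1 is NOT in the set. This is the mex.
mex = 1

1


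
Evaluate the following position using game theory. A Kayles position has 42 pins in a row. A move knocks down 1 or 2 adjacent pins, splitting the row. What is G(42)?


Kayles: a move removes 1 or 2 adjacent pins from a contiguous row.
Removing pins from a row of k leaves two independent rows (a, b) with a + b = k - 1 (one pin) or a + b = k - 2 (two pins); an end removal gives a = 0.
By Sprague-Grundy, G(k) = mex{ G(a) XOR G(b) } over all these splits. G(0) = 0.
G(1): splits (0,0):0^0=0 -> mex({0}) = 1
G(2): splits (0,1):0^1=1 (0,0):0^0=0 -> mex({0, 1}) = 2
G(3): splits (0,2):0^2=2 (1,1):1^1=0 (0,1):0^1=1 -> mex({0, 1, 2}) = 3
G(4): splits (0,3):0^3=3 (1,2):1^2=3 (0,2):0^2=2 (1,1):1^1=0 -> mex({0, 2, 3}) = 1
G(5): splits (0,4):0^1=1 (1,3):1^3=2 (2,2):2^2=0 (0,3):0^3=3 (1,2):1^2=3 -> mex({0, 1, 2, 3}) = 4
G(6) = mex({0, 1, 2, 4}) = 3
G(7) = mex({0, 1, 3, 4, 5}) = 2
G(8) = mex({0, 2, 3, 5, 6}) = 1
G(9) = mex({0, 1, 2, 3, 6, 7}) = 4
G(10) = mex({0, 1, 3, 4, 5, 7}) = 2
G(11) = mex({0, 1, 2, 3, 4, 5}) = 6
G(12) = mex({0, 1, 2, 3, 5, 6, 7}) = 4
G(13) = mex({0, 2, 3, 4, 6, 7}) = 1
G(14) = mex({0, 1, 4, 5, 6, 7}) = 2
G(15) = mex({0, 1, 2, 3, 4, 5, 6}) = 7
G(16) = mex({0, 2, 3, 5, 6, 7}) = 1
G(17) = mex({0, 1, 2, 3, 5, 6, 7}) = 4
G(18) = mex({0, 1, 2, 4, 5, 6}) = 3
G(19) = mex({0, 1, 3, 4, 5, 7}) = 2
G(20) = mex({0, 2, 3, 4, 5, 6, 7}) = 1
G(21) = mex({0, 1, 2, 3, 5, 6, 7}) = 4
G(22) = mex({0, 1, 2, 3, 4, 5, 7}) = 6
G(23) = mex({0, 1, 2, 3, 4, 5, 6}) = 7
G(24) = mex({0, 1, 2, 3, 5, 6, 7}) = 4
G(25) = mex({0, 2, 3, 4, 6, 7}) = 1
G(26) = mex({0, 1, 3, 4, 5, 6, 7}) = 2
G(27) = mex({0, 1, 2, 3, 4, 5, 6, 7}) = 8
G(28) = mex({0, 1, 2, 3, 4, 6, 7, 8}) = 5
G(29) = mex({0, 1, 2, 3, 5, 6, 7, 8, 9}) = 4
G(30) = mex({0, 1, 2, 3, 4, 5, 6, 9, 10}) = 7
G(31) = mex({0, 1, 3, 4, 5, 7, 10, 11}) = 2
G(32) = mex({0, 2, 3, 4, 5, 6, 7, 9, 11}) = 1
G(33) = mex({0, 1, 2, 3, 4, 5, 6, 7, 9, 12}) = 8
G(34) = mex({0, 1, 2, 3, 4, 5, 7, 8, 11, 12}) = 6
G(35) = mex({0, 1, 2, 3, 4, 5, 6, 8, 9, 10, 11}) = 7
G(36) = mex({0, 1, 2, 3, 5, 6, 7, 9, 10}) = 4
G(37) = mex({0, 2, 3, 4, 6, 7, 9, 10, 11, 12}) = 1
G(38) = mex({0, 1, 3, 4, 5, 6, 7, 9, 10, 11, 12}) = 2
G(39) = mex({0, 1, 2, 4, 5, 6, 7, 9, 10, 12, 14}) = 3
G(40) = mex({0, 2, 3, 4, 6, 7, 11, 12, 14}) = 1
G(41) = mex({0, 1, 2, 3, 5, 6, 7, 9, 10, 11, 12}) = 4
G(42) = mex({0, 1, 2, 3, 4, 5, 6, 9, 10}) = 7
Therefore G(42) = 7.

7


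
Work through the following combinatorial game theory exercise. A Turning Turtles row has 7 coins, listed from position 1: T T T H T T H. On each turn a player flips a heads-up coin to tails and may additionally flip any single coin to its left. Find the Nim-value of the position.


Coins: T T T H T T H
Key fact: a single head at position k behaves exactly like a Nim heap of size k (turning it to T and optionally flipping a coin at j < k corresponds to moving the heap from k to j, or to 0), and heads combine as a disjunctive sum (two heads at the same place would cancel, matching j XOR j = 0). So the Nim-value is the XOR of the 1-indexed positions of the heads.
Face-up positions (1-indexed): [4, 7]
XOR 0 with 4: 0 XOR 4 = 4
XOR 4 with 7: 4 XOR 7 = 3
Nim-value = 3

3


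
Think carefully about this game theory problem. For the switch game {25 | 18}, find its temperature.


The game is {25 | 18}, a switch {a | b} with numbers a > b.
Cooling {a | b} by t gives {a - t | b + t}, which stops being hot when a - t = b + t, i.e. at t = (a - b)/2. So the temperature of a switch is (a - b)/2.
Temperature = (Left option - Right option) / 2
= (25 - (18)) / 2
= 7 / 2
= 7/2

7/2


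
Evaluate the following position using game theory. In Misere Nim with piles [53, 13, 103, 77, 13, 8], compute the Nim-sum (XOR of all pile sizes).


We need the XOR (exclusive or) of all pile sizes.
After XOR-ing pile 1 (size 53): 0 XOR 53 = 53
After XOR-ing pile 2 (size 13): 53 XOR 13 = 56
After XOR-ing pile 3 (size 103): 56 XOR 103 = 95
After XOR-ing pile 4 (size 77): 95 XOR 77 = 18
After XOR-ing pile 5 (size 13): 18 XOR 13 = 31
After XOR-ing pile 6 (size 8): 31 XOR 8 = 23
The Nim-value of this position is 23.

23


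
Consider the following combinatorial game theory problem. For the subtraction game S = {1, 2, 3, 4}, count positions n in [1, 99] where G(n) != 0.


Subtraction set S = {1, 2, 3, 4}, so G(n) = n mod 5.
G(n) = 0 when n is a multiple of 5.
Multiples of 5 in [1, 99]: 19
N-positions (nonzero Grundy) = 99 - 19 = 80

80


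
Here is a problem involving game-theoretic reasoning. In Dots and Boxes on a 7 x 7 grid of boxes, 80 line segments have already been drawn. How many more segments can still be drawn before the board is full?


Grid: 7 x 7 boxes, i.e. 8 rows and 8 columns of dots.
Horizontal edges: (rows + 1) * cols = 8 * 7 = 56
Vertical edges: rows * (cols + 1) = 7 * 8 = 56
Total edges: 56 + 56 = 112
Edges drawn: 80
Remaining: 112 - 80 = 32

32


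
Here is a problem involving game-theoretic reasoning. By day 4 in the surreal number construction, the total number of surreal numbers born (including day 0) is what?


Day 0: {|} = 0 is born. Count = 1.
Day n: the number of surreal numbers born by day n is 2^(n+1) - 1.
By day 0: 2^1 - 1 = 1
By day 1: 2^2 - 1 = 3
By day 2: 2^3 - 1 = 7
By day 3: 2^4 - 1 = 15
By day 4: 2^5 - 1 = 31
By day 4: 31 surreal numbers.

31


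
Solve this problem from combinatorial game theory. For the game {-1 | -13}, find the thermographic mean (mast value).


Game = {-1 | -13}, a switch {a | b} with numbers a > b.
Its thermograph has left wall a - t and right wall b + t, which meet at t = (a - b)/2, where both equal (a + b)/2. So the mast (mean value) is at (a + b)/2.
Mean = (-1 + (-13))/2 = -14/2 = -7

-7


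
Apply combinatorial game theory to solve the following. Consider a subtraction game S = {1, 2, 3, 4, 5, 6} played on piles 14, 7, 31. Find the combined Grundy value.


Subtraction set: {1, 2, 3, 4, 5, 6}
For this subtraction set, G(n) = n mod 7 (period = max + 1 = 7).
Pile 1 (size 14): G(14) = 14 mod 7 = 0
Pile 2 (size 7): G(7) = 7 mod 7 = 0
Pile 3 (size 31): G(31) = 31 mod 7 = 3
Total Grundy value = XOR of all: 0 XOR 0 XOR 3 = 3

3


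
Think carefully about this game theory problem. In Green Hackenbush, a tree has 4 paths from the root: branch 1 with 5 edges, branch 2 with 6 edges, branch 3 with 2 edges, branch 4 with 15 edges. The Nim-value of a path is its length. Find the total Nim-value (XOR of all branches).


The tree has 4 branches from the ground vertex.
In Green Hackenbush, the Nim-value of a simple path of length k is k.
Branch 1: length 5, Nim-value = 5
Branch 2: length 6, Nim-value = 6
Branch 3: length 2, Nim-value = 2
Branch 4: length 15, Nim-value = 15
Total Nim-value = XOR of all branch values:
0 XOR 5 = 5
5 XOR 6 = 3
3 XOR 2 = 1
1 XOR 15 = 14
Nim-value of the tree = 14

14


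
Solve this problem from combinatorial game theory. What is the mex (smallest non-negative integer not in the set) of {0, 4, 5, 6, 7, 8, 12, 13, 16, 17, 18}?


Set = {0, 4, 5, 6, 7, 8, 12, 13, 16, 17, 18}
0 is in the set.
1 is NOT in the set. This is the mex.
mex = 1

1


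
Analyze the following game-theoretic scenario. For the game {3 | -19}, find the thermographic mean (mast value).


Game = {3 | -19}, a switch {a | b} with numbers a > b.
Its thermograph has left wall a - t and right wall b + t, which meet at t = (a - b)/2, where both equal (a + b)/2. So the mast (mean value) is at (a + b)/2.
Mean = (3 + (-19))/2 = -16/2 = -8

-8


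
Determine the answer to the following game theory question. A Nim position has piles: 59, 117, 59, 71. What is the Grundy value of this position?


We need the XOR (exclusive or) of all pile sizes.
After XOR-ing pile 1 (size 59): 0 XOR 59 = 59
After XOR-ing pile 2 (size 117): 59 XOR 117 = 78
After XOR-ing pile 3 (size 59): 78 XOR 59 = 117
After XOR-ing pile 4 (size 71): 117 XOR 71 = 50
The Nim-value of this position is 50.

50


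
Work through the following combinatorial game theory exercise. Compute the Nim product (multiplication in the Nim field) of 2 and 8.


Nim multiplication is bilinear over XOR: (u XOR v) * w = (u*w) XOR (v*w).
So we split each operand into its bit components and XOR the pairwise Nim products.
2 = 2 (as XOR of powers of 2).
8 = 8 (as XOR of powers of 2).
Using the standard Nim-product table on single bits:
  2*2 = 3,   2*4 = 8,   2*8 = 12,
  4*4 = 6,   4*8 = 11,  8*8 = 13,
and  1*x = x (identity), k*l = l*k (commutative).
Pairwise Nim products:
  2 * 8 = 12
XOR them: 12 = 12.
Result: 2 * 8 = 12 (in Nim).

12


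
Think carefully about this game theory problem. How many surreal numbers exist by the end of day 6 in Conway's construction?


Day 0: {|} = 0 is born. Count = 1.
Day n: the number of surreal numbers born by day n is 2^(n+1) - 1.
By day 0: 2^1 - 1 = 1
By day 1: 2^2 - 1 = 3
By day 2: 2^3 - 1 = 7
By day 3: 2^4 - 1 = 15
By day 4: 2^5 - 1 = 31
By day 5: 2^6 - 1 = 63
By day 6: 2^7 - 1 = 127
By day 6: 127 surreal numbers.

127


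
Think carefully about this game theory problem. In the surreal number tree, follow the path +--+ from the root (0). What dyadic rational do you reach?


Sign expansion: +--+
Rule: track bounds (lo, hi), initially (-inf, +inf). On '+', the current value becomes lo and we move to the simplest number in (value, hi): value + 1 if hi = +inf, otherwise the midpoint (value + hi)/2. On '-', the current value becomes hi and we move to value - 1 if lo = -inf, otherwise the midpoint (lo + value)/2.
Start at 0.
Step 1: sign = +, move right. Bounds: (0, +inf). Value = 1
Step 2: sign = -, move left. Bounds: (0, 1). Value = 1/2
Step 3: sign = -, move left. Bounds: (0, 1/2). Value = 1/4
Step 4: sign = +, move right. Bounds: (1/4, 1/2). Value = 3/8
The surreal number with sign expansion +--+ is 3/8.

3/8


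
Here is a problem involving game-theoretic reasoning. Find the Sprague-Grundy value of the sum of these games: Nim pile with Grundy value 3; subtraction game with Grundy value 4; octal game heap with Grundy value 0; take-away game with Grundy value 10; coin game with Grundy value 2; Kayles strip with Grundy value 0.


By the Sprague-Grundy theorem, the Grundy value of a sum of games is the XOR of individual Grundy values.
Nim pile: Grundy value = 3. Running XOR: 0 XOR 3 = 3
subtraction game: Grundy value = 4. Running XOR: 3 XOR 4 = 7
octal game heap: Grundy value = 0. Running XOR: 7 XOR 0 = 7
take-away game: Grundy value = 10. Running XOR: 7 XOR 10 = 13
coin game: Grundy value = 2. Running XOR: 13 XOR 2 = 15
Kayles strip: Grundy value = 0. Running XOR: 15 XOR 0 = 15
The combined Grundy value is 15.

15


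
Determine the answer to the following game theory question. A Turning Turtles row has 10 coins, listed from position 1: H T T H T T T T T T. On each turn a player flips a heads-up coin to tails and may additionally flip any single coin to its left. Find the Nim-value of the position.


Coins: H T T H T T T T T T
Key fact: a single head at position k behaves exactly like a Nim heap of size k (turning it to T and optionally flipping a coin at j < k corresponds to moving the heap from k to j, or to 0), and heads combine as a disjunctive sum (two heads at the same place would cancel, matching j XOR j = 0). So the Nim-value is the XOR of the 1-indexed positions of the heads.
Face-up positions (1-indexed): [1, 4]
XOR 0 with 1: 0 XOR 1 = 1
XOR 1 with 4: 1 XOR 4 = 5
Nim-value = 5

5


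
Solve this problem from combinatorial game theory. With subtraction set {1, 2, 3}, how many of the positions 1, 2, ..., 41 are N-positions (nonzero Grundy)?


Subtraction set S = {1, 2, 3}, so G(n) = n mod 4.
G(n) = 0 when n is a multiple of 4.
Multiples of 4 in [1, 41]: 10
N-positions (nonzero Grundy) = 41 - 10 = 31

31


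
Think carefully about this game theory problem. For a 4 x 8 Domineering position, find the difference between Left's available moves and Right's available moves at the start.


Board is 4 x 8 (rows x cols).
Left (vertical) placements: (rows-1) * cols = 3 * 8 = 24
Right (horizontal) placements: rows * (cols-1) = 4 * 7 = 28
Advantage = Left - Right = 24 - 28 = -4

-4


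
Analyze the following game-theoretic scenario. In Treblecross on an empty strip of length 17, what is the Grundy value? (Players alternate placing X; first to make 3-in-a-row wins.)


Treblecross: place X on empty cells; 3-in-a-row wins.
Playing within two cells of an existing X lets the opponent win at once, so sensible play treats the cells i-2..i+2 around each X as dead. The player left with no safe cell loses, so this is a normal-play take-away game on strips of safe cells.
Placing X at cell i (0-indexed) of a strip of k safe cells leaves independent strips of sizes max(0, i-2) and max(0, k-i-3). Hence G(k) = mex{ G(max(0,i-2)) XOR G(max(0,k-i-3)) : 0 <= i < k }, with G(0) = 0.
G(1): splits (0,0):0^0=0 -> mex({0}) = 1
G(2): splits (0,0):0^0=0 -> mex({0}) = 1
G(3): splits (0,0):0^0=0 -> mex({0}) = 1
G(4): splits (0,1):0^1=1 (0,0):0^0=0 -> mex({0, 1}) = 2
G(5): splits (0,2):0^1=1 (0,1):0^1=1 (0,0):0^0=0 -> mex({0, 1}) = 2
G(6) = mex({1}) = 0
G(7) = mex({0, 1, 2}) = 3
G(8) = mex({0, 1, 2}) = 3
G(9) = mex({0, 2}) = 1
G(10) = mex({0, 2, 3}) = 1
G(11) = mex({0, 3}) = 1
G(12) = mex({1, 3}) = 0
G(13) = mex({0, 1, 2, 3}) = 4
G(14) = mex({0, 1, 2}) = 3
G(15) = mex({0, 1, 2}) = 3
G(16) = mex({0, 1, 2, 4}) = 3
G(17) = mex({0, 1, 3, 4}) = 2
Therefore G(17) = 2.

2


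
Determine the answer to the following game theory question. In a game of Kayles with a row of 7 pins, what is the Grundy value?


Kayles: a move removes 1 or 2 adjacent pins from a contiguous row.
Removing pins from a row of k leaves two independent rows (a, b) with a + b = k - 1 (one pin) or a + b = k - 2 (two pins); an end removal gives a = 0.
By Sprague-Grundy, G(k) = mex{ G(a) XOR G(b) } over all these splits. G(0) = 0.
G(1): splits (0,0):0^0=0 -> mex({0}) = 1
G(2): splits (0,1):0^1=1 (0,0):0^0=0 -> mex({0, 1}) = 2
G(3): splits (0,2):0^2=2 (1,1):1^1=0 (0,1):0^1=1 -> mex({0, 1, 2}) = 3
G(4): splits (0,3):0^3=3 (1,2):1^2=3 (0,2):0^2=2 (1,1):1^1=0 -> mex({0, 2, 3}) = 1
G(5): splits (0,4):0^1=1 (1,3):1^3=2 (2,2):2^2=0 (0,3):0^3=3 (1,2):1^2=3 -> mex({0, 1, 2, 3}) = 4
G(6) = mex({0, 1, 2, 4}) = 3
G(7) = mex({0, 1, 3, 4, 5}) = 2
Therefore G(7) = 2.

2


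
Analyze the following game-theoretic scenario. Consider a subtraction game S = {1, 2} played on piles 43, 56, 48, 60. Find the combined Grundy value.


Subtraction set: {1, 2}
For this subtraction set, G(n) = n mod 3 (period = max + 1 = 3).
Pile 1 (size 43): G(43) = 43 mod 3 = 1
Pile 2 (size 56): G(56) = 56 mod 3 = 2
Pile 3 (size 48): G(48) = 48 mod 3 = 0
Pile 4 (size 60): G(60) = 60 mod 3 = 0
Total Grundy value = XOR of all: 1 XOR 2 XOR 0 XOR 0 = 3

3


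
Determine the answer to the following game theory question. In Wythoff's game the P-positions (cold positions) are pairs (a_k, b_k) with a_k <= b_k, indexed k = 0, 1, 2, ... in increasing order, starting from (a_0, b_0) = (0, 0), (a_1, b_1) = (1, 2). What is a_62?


By Wythoff's theorem, a_k = floor(k * phi) and b_k = floor(k * phi^2) = a_k + k, where phi = (1 + sqrt(5))/2 is the golden ratio.
phi = (1 + sqrt(5))/2 = 1.618034
k = 62
k * phi = 62 * 1.618034 = 100.318107
a_62 = floor(k * phi) = 100

100


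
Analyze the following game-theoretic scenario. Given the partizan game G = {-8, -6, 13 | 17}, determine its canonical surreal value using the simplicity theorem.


Left options: {-8, -6, 13}, max = 13
Right options: {17}, min = 17
All options are numbers and max(Left) < min(Right), so by the simplicity theorem the value is the simplest (earliest-born) number strictly between 13 and 17.
Integers 14 through 16 all lie strictly between 13 and 17.
Among integers, the simplest (lowest birthday = smallest |n|; 0 is born on day 0, +-n on day n) is 14.
No non-integer in the interval can be simpler: if x is a non-integer in the interval, then floor(x) or ceil(x) also lies in the interval (the interval contains an integer), and both are proper prefixes of x's sign expansion, i.e. born earlier. So the game value is 14.
Game value = 14

14


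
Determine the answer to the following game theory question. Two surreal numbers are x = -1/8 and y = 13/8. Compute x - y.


x = -1/8, y = 13/8
Converting to common denominator: 8
x = -1/8, y = 13/8
x - y = -1/8 - 13/8 = -7/4

-7/4


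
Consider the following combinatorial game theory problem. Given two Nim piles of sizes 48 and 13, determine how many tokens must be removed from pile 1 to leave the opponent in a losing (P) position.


Piles: 48 and 13
Current XOR: 48 XOR 13 = 61 (non-zero, so this is an N-position).
To make the XOR zero, we need to find a move that balances the piles.
For pile 1 (size 48): target = 48 XOR 61 = 13
We reduce pile 1 from 48 to 13.
Tokens removed: 48 - 13 = 35
Verification: 13 XOR 13 = 0

35


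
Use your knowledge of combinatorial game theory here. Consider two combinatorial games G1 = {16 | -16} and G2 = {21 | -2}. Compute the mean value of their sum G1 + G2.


G1 = {16 | -16}, G2 = {21 | -2}
Each is a switch {a | b} with numbers a > b; its mean value is (a + b)/2, and mean value is additive over game sums: m(G1 + G2) = m(G1) + m(G2).
Mean of G1 = (16 + (-16))/2 = 0/2 = 0
Mean of G2 = (21 + (-2))/2 = 19/2 = 19/2
Mean of G1 + G2 = 0 + 19/2 = 19/2

19/2


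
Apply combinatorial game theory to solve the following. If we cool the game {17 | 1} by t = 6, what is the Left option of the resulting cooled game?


Original game: {17 | 1} (a switch {a | b} with a > b).
Cooling by t (for t below the temperature (a - b)/2 = 8) taxes each move by t: {a | b} cooled by t is {a - t | b + t}.
Cooling amount: t = 6
Cooled Left option: 17 - 6 = 11
Cooled Right option: 1 + 6 = 7
Cooled game: {11 | 7}
Left option = 11

11


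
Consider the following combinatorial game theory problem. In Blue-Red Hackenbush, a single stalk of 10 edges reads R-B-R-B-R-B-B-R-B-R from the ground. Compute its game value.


Edges (from ground): R-B-R-B-R-B-B-R-B-R
By Berlekamp's sign-expansion rule, a Blue-Red Hackenbush stalk has the value of the surreal number whose sign sequence is the edge sequence with B -> + and R -> -.
Sign sequence: -+-+-++-+-
Trace the sign expansion in the surreal number tree, starting from 0:
Edge 1: R (sign -) -> bounds (-inf, 0), value = -1
Edge 2: B (sign +) -> bounds (-1, 0), value = -1/2
Edge 3: R (sign -) -> bounds (-1, -1/2), value = -3/4
Edge 4: B (sign +) -> bounds (-3/4, -1/2), value = -5/8
Edge 5: R (sign -) -> bounds (-3/4, -5/8), value = -11/16
Edge 6: B (sign +) -> bounds (-11/16, -5/8), value = -21/32
Edge 7: B (sign +) -> bounds (-21/32, -5/8), value = -41/64
Edge 8: R (sign -) -> bounds (-21/32, -41/64), value = -83/128
Edge 9: B (sign +) -> bounds (-83/128, -41/64), value = -165/256
Edge 10: R (sign -) -> bounds (-83/128, -165/256), value = -331/512
Game value = -331/512

-331/512


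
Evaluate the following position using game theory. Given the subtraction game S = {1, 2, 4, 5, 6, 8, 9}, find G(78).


The subtraction set is S = {1, 2, 4, 5, 6, 8, 9}.
G(k) = mex{ G(k - s) : s in S, s <= k }. We compute iteratively: G(0) = 0.
G(1) = mex({0}) = 1
G(2) = mex({0, 1}) = 2
G(3) = mex({1, 2}) = 0
G(4) = mex({0, 2}) = 1
G(5) = mex({0, 1}) = 2
G(6) = mex({0, 1, 2}) = 3
G(7) = mex({0, 1, 2, 3}) = 4
G(8) = mex({0, 1, 2, 3, 4}) = 5
G(9) = mex({0, 1, 2, 4, 5}) = 3
G(10) = mex({1, 2, 3, 5}) = 0
G(11) = mex({0, 2, 3, 4}) = 1
G(12) = mex({0, 1, 3, 4, 5}) = 2
G(13) = mex({1, 2, 3, 4, 5}) = 0
G(14) = mex({0, 2, 3, 5}) = 1
G(15) = mex({0, 1, 3, 4}) = 2
G(16) = mex({0, 1, 2, 4, 5}) = 3
G(17) = mex({0, 1, 2, 3, 5}) = 4
G(18) = mex({0, 1, 2, 3, 4}) = 5
Observe that G(10)..G(18) = 0, 1, 2, 0, 1, 2, 3, 4, 5 repeats G(0)..G(8) = 0, 1, 2, 0, 1, 2, 3, 4, 5.
For k >= max(S) = 9, G(k) is determined by the previous 9 values G(k-9)..G(k-1); a window of 9 consecutive values has recurred shifted by 10, so by induction G(k + 10) = G(k) for all k >= 0: the sequence is periodic from the start with period 10.
One period: G(0..9) = 0, 1, 2, 0, 1, 2, 3, 4, 5, 3.
78 mod 10 = 8, so G(78) = G(8) = 5.

5


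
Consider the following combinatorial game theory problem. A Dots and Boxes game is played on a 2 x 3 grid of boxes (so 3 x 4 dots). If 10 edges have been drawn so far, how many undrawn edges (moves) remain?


Grid: 2 x 3 boxes, i.e. 3 rows and 4 columns of dots.
Horizontal edges: (rows + 1) * cols = 3 * 3 = 9
Vertical edges: rows * (cols + 1) = 2 * 4 = 8
Total edges: 9 + 8 = 17
Edges drawn: 10
Remaining: 17 - 10 = 7

7


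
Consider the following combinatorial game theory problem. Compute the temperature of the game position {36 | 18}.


The game is {36 | 18}, a switch {a | b} with numbers a > b.
Cooling {a | b} by t gives {a - t | b + t}, which stops being hot when a - t = b + t, i.e. at t = (a - b)/2. So the temperature of a switch is (a - b)/2.
Temperature = (Left option - Right option) / 2
= (36 - (18)) / 2
= 18 / 2
= 9

9


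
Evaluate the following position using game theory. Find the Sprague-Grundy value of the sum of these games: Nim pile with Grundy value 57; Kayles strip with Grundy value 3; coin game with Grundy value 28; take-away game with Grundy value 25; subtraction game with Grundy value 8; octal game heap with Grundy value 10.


By the Sprague-Grundy theorem, the Grundy value of a sum of games is the XOR of individual Grundy values.
Nim pile: Grundy value = 57. Running XOR: 0 XOR 57 = 57
Kayles strip: Grundy value = 3. Running XOR: 57 XOR 3 = 58
coin game: Grundy value = 28. Running XOR: 58 XOR 28 = 38
take-away game: Grundy value = 25. Running XOR: 38 XOR 25 = 63
subtraction game: Grundy value = 8. Running XOR: 63 XOR 8 = 55
octal game heap: Grundy value = 10. Running XOR: 55 XOR 10 = 61
The combined Grundy value is 61.

61


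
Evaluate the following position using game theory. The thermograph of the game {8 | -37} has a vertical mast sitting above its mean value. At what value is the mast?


Game = {8 | -37}, a switch {a | b} with numbers a > b.
Its thermograph has left wall a - t and right wall b + t, which meet at t = (a - b)/2, where both equal (a + b)/2. So the mast (mean value) is at (a + b)/2.
Mean = (8 + (-37))/2 = -29/2 = -29/2

-29/2


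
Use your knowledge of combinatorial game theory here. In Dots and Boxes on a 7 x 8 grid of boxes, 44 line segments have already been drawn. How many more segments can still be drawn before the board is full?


Grid: 7 x 8 boxes, i.e. 8 rows and 9 columns of dots.
Horizontal edges: (rows + 1) * cols = 8 * 8 = 64
Vertical edges: rows * (cols + 1) = 7 * 9 = 63
Total edges: 64 + 63 = 127
Edges drawn: 44
Remaining: 127 - 44 = 83

83


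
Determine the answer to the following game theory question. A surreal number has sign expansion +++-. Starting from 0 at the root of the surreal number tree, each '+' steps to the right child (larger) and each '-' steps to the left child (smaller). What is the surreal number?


Sign expansion: +++-
Rule: track bounds (lo, hi), initially (-inf, +inf). On '+', the current value becomes lo and we move to the simplest number in (value, hi): value + 1 if hi = +inf, otherwise the midpoint (value + hi)/2. On '-', the current value becomes hi and we move to value - 1 if lo = -inf, otherwise the midpoint (lo + value)/2.
Start at 0.
Step 1: sign = +, move right. Bounds: (0, +inf). Value = 1
Step 2: sign = +, move right. Bounds: (1, +inf). Value = 2
Step 3: sign = +, move right. Bounds: (2, +inf). Value = 3
Step 4: sign = -, move left. Bounds: (2, 3). Value = 5/2
The surreal number with sign expansion +++- is 5/2.

5/2


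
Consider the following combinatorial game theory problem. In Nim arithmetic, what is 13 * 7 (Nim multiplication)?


Nim multiplication is bilinear over XOR: (u XOR v) * w = (u*w) XOR (v*w).
So we split each operand into its bit components and XOR the pairwise Nim products.
13 = 1 + 4 + 8 (as XOR of powers of 2).
7 = 1 + 2 + 4 (as XOR of powers of 2).
Using the standard Nim-product table on single bits:
  2*2 = 3,   2*4 = 8,   2*8 = 12,
  4*4 = 6,   4*8 = 11,  8*8 = 13,
and  1*x = x (identity), k*l = l*k (commutative).
Pairwise Nim products:
  1 * 1 = 1
  1 * 2 = 2
  1 * 4 = 4
  4 * 1 = 4
  4 * 2 = 8
  4 * 4 = 6
  8 * 1 = 8
  8 * 2 = 12
  8 * 4 = 11
XOR them: 1 XOR 2 XOR 4 XOR 4 XOR 8 XOR 6 XOR 8 XOR 12 XOR 11 = 2.
Result: 13 * 7 = 2 (in Nim).

2


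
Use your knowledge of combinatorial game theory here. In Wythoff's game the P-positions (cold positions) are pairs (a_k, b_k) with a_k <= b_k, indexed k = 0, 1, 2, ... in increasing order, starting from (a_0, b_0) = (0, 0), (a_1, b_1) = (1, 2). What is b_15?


By Wythoff's theorem, a_k = floor(k * phi) and b_k = floor(k * phi^2) = a_k + k, where phi = (1 + sqrt(5))/2 is the golden ratio.
phi = (1 + sqrt(5))/2 = 1.618034
phi^2 = phi + 1 = 2.618034
k = 15
k * phi^2 = 15 * 2.618034 = 39.270510
b_15 = floor(k * phi^2) = 39 (check: a_15 + k = 24 + 15 = 39)

39


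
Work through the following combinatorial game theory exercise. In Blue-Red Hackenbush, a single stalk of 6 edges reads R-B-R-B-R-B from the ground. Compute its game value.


Edges (from ground): R-B-R-B-R-B
By Berlekamp's sign-expansion rule, a Blue-Red Hackenbush stalk has the value of the surreal number whose sign sequence is the edge sequence with B -> + and R -> -.
Sign sequence: -+-+-+
Trace the sign expansion in the surreal number tree, starting from 0:
Edge 1: R (sign -) -> bounds (-inf, 0), value = -1
Edge 2: B (sign +) -> bounds (-1, 0), value = -1/2
Edge 3: R (sign -) -> bounds (-1, -1/2), value = -3/4
Edge 4: B (sign +) -> bounds (-3/4, -1/2), value = -5/8
Edge 5: R (sign -) -> bounds (-3/4, -5/8), value = -11/16
Edge 6: B (sign +) -> bounds (-11/16, -5/8), value = -21/32
Game value = -21/32

-21/32


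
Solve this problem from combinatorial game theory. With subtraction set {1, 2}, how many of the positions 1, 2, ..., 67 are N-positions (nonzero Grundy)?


Subtraction set S = {1, 2}, so G(n) = n mod 3.
G(n) = 0 when n is a multiple of 3.
Multiples of 3 in [1, 67]: 22
N-positions (nonzero Grundy) = 67 - 22 = 45

45


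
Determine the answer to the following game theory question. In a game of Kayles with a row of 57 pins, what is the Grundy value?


Kayles: a move removes 1 or 2 adjacent pins from a contiguous row.
Removing pins from a row of k leaves two independent rows (a, b) with a + b = k - 1 (one pin) or a + b = k - 2 (two pins); an end removal gives a = 0.
By Sprague-Grundy, G(k) = mex{ G(a) XOR G(b) } over all these splits. G(0) = 0.
G(1): splits (0,0):0^0=0 -> mex({0}) = 1
G(2): splits (0,1):0^1=1 (0,0):0^0=0 -> mex({0, 1}) = 2
G(3): splits (0,2):0^2=2 (1,1):1^1=0 (0,1):0^1=1 -> mex({0, 1, 2}) = 3
G(4): splits (0,3):0^3=3 (1,2):1^2=3 (0,2):0^2=2 (1,1):1^1=0 -> mex({0, 2, 3}) = 1
G(5): splits (0,4):0^1=1 (1,3):1^3=2 (2,2):2^2=0 (0,3):0^3=3 (1,2):1^2=3 -> mex({0, 1, 2, 3}) = 4
G(6) = mex({0, 1, 2, 4}) = 3
G(7) = mex({0, 1, 3, 4, 5}) = 2
G(8) = mex({0, 2, 3, 5, 6}) = 1
G(9) = mex({0, 1, 2, 3, 6, 7}) = 4
G(10) = mex({0, 1, 3, 4, 5, 7}) = 2
G(11) = mex({0, 1, 2, 3, 4, 5}) = 6
G(12) = mex({0, 1, 2, 3, 5, 6, 7}) = 4
G(13) = mex({0, 2, 3, 4, 6, 7}) = 1
G(14) = mex({0, 1, 4, 5, 6, 7}) = 2
G(15) = mex({0, 1, 2, 3, 4, 5, 6}) = 7
G(16) = mex({0, 2, 3, 5, 6, 7}) = 1
G(17) = mex({0, 1, 2, 3, 5, 6, 7}) = 4
G(18) = mex({0, 1, 2, 4, 5, 6}) = 3
G(19) = mex({0, 1, 3, 4, 5, 7}) = 2
G(20) = mex({0, 2, 3, 4, 5, 6, 7}) = 1
G(21) = mex({0, 1, 2, 3, 5, 6, 7}) = 4
G(22) = mex({0, 1, 2, 3, 4, 5, 7}) = 6
G(23) = mex({0, 1, 2, 3, 4, 5, 6}) = 7
G(24) = mex({0, 1, 2, 3, 5, 6, 7}) = 4
G(25) = mex({0, 2, 3, 4, 6, 7}) = 1
G(26) = mex({0, 1, 3, 4, 5, 6, 7}) = 2
G(27) = mex({0, 1, 2, 3, 4, 5, 6, 7}) = 8
G(28) = mex({0, 1, 2, 3, 4, 6, 7, 8}) = 5
G(29) = mex({0, 1, 2, 3, 5, 6, 7, 8, 9}) = 4
G(30) = mex({0, 1, 2, 3, 4, 5, 6, 9, 10}) = 7
G(31) = mex({0, 1, 3, 4, 5, 7, 10, 11}) = 2
G(32) = mex({0, 2, 3, 4, 5, 6, 7, 9, 11}) = 1
G(33) = mex({0, 1, 2, 3, 4, 5, 6, 7, 9, 12}) = 8
G(34) = mex({0, 1, 2, 3, 4, 5, 7, 8, 11, 12}) = 6
G(35) = mex({0, 1, 2, 3, 4, 5, 6, 8, 9, 10, 11}) = 7
G(36) = mex({0, 1, 2, 3, 5, 6, 7, 9, 10}) = 4
G(37) = mex({0, 2, 3, 4, 6, 7, 9, 10, 11, 12}) = 1
G(38) = mex({0, 1, 3, 4, 5, 6, 7, 9, 10, 11, 12}) = 2
G(39) = mex({0, 1, 2, 4, 5, 6, 7, 9, 10, 12, 14}) = 3
G(40) = mex({0, 2, 3, 4, 6, 7, 11, 12, 14}) = 1
G(41) = mex({0, 1, 2, 3, 5, 6, 7, 9, 10, 11, 12}) = 4
G(42) = mex({0, 1, 2, 3, 4, 5, 6, 9, 10}) = 7
G(43) = mex({0, 1, 3, 4, 5, 7, 9, 10, 12, 15}) = 2
G(44) = mex({0, 2, 3, 4, 5, 6, 7, 9, 10, 12, 15}) = 1
G(45) = mex({0, 1, 2, 3, 4, 5, 6, 7, 9, 10, 12, 14}) = 8
G(46) = mex({0, 1, 3, 4, 5, 7, 8, 11, 12, 14}) = 2
G(47) = mex({0, 1, 2, 3, 4, 5, 6, 8, 9, 10, 11, 12}) = 7
G(48) = mex({0, 1, 2, 3, 5, 6, 7, 9, 10}) = 4
G(49) = mex({0, 2, 3, 4, 6, 7, 9, 10, 11, 12, 15}) = 1
G(50) = mex({0, 1, 4, 5, 6, 7, 9, 11, 12, 14, 15}) = 2
G(51) = mex({0, 1, 2, 3, 4, 5, 6, 7, 9, 12, 14, 15}) = 8
G(52) = mex({0, 2, 3, 4, 5, 6, 7, 8, 11, 12, 15}) = 1
G(53) = mex({0, 1, 2, 3, 5, 6, 7, 8, 9, 10, 11, 12}) = 4
G(54) = mex({0, 1, 2, 3, 4, 5, 6, 9, 10}) = 7
G(55) = mex({0, 1, 3, 4, 5, 7, 9, 10, 11, 12}) = 2
G(56) = mex({0, 2, 3, 4, 5, 6, 7, 9, 10, 11, 12, 13, 14}) = 1
G(57) = mex({0, 1, 2, 3, 5, 6, 7, 9, 10, 12, 13, 14, 15}) = 4
Therefore G(57) = 4.

4


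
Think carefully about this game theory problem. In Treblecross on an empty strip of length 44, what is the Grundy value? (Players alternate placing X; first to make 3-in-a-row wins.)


Treblecross: place X on empty cells; 3-in-a-row wins.
Playing within two cells of an existing X lets the opponent win at once, so sensible play treats the cells i-2..i+2 around each X as dead. The player left with no safe cell loses, so this is a normal-play take-away game on strips of safe cells.
Placing X at cell i (0-indexed) of a strip of k safe cells leaves independent strips of sizes max(0, i-2) and max(0, k-i-3). Hence G(k) = mex{ G(max(0,i-2)) XOR G(max(0,k-i-3)) : 0 <= i < k }, with G(0) = 0.
G(1): splits (0,0):0^0=0 -> mex({0}) = 1
G(2): splits (0,0):0^0=0 -> mex({0}) = 1
G(3): splits (0,0):0^0=0 -> mex({0}) = 1
G(4): splits (0,1):0^1=1 (0,0):0^0=0 -> mex({0, 1}) = 2
G(5): splits (0,2):0^1=1 (0,1):0^1=1 (0,0):0^0=0 -> mex({0, 1}) = 2
G(6) = mex({1}) = 0
G(7) = mex({0, 1, 2}) = 3
G(8) = mex({0, 1, 2}) = 3
G(9) = mex({0, 2}) = 1
G(10) = mex({0, 2, 3}) = 1
G(11) = mex({0, 3}) = 1
G(12) = mex({1, 3}) = 0
G(13) = mex({0, 1, 2, 3}) = 4
G(14) = mex({0, 1, 2}) = 3
G(15) = mex({0, 1, 2}) = 3
G(16) = mex({0, 1, 2, 4}) = 3
G(17) = mex({0, 1, 3, 4}) = 2
G(18) = mex({0, 1, 3, 4}) = 2
G(19) = mex({0, 1, 3, 5}) = 2
G(20) = mex({0, 1, 2, 3, 5}) = 4
G(21) = mex({0, 1, 2, 3, 5}) = 4
G(22) = mex({1, 2, 6}) = 0
G(23) = mex({0, 1, 2, 3, 4, 6}) = 5
G(24) = mex({0, 1, 2, 3, 4}) = 5
G(25) = mex({0, 1, 3, 4, 7}) = 2
G(26) = mex({0, 1, 3, 4, 5, 7}) = 2
G(27) = mex({0, 1, 3, 5}) = 2
G(28) = mex({0, 1, 2, 5}) = 3
G(29) = mex({0, 1, 2, 4, 5, 6}) = 3
G(30) = mex({1, 2, 4, 6}) = 0
G(31) = mex({0, 1, 2, 3, 4, 6}) = 5
G(32) = mex({1, 2, 3, 4, 7}) = 0
G(33) = mex({0, 3, 7}) = 1
G(34) = mex({0, 2, 3, 5, 7}) = 1
G(35) = mex({0, 2, 3, 5, 6}) = 1
G(36) = mex({0, 1, 2, 5, 6}) = 3
G(37) = mex({0, 1, 2, 4, 5, 6}) = 3
G(38) = mex({0, 1, 2, 4}) = 3
G(39) = mex({0, 1, 2, 3, 4, 7}) = 5
G(40) = mex({0, 1, 2, 3, 4, 5, 7}) = 6
G(41) = mex({0, 1, 2, 3, 5, 7}) = 4
G(42) = mex({0, 1, 2, 3, 5, 6, 7}) = 4
G(43) = mex({0, 2, 3, 5, 6}) = 1
G(44) = mex({1, 2, 3, 4, 5, 6}) = 0
Therefore G(44) = 0.

0
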